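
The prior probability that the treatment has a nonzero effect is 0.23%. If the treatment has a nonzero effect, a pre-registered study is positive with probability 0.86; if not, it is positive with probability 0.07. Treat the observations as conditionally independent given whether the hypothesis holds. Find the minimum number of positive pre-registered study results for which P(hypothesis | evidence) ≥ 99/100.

5

Prior odds: 0.0023 ÷ 0.9977 = 23/9977.
Likelihood ratio of a positive = 0.86/0.07 = 86/7.
Target odds: 0.99 ÷ 0.01 = 99.
Need (23/9977) × (86/7)ⁿ ≥ 99, i.e. (86/7)ⁿ ≥ 987723/23.
(86/7)⁴ = 54700816/2401 falls short of 987723/23 but (86/7)⁵ ≈279899 reaches it, so n = 5.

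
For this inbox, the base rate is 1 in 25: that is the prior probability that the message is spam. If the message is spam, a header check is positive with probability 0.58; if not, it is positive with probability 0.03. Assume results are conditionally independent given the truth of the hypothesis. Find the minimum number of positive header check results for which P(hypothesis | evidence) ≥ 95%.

Prior odds: 0.04 ÷ 0.96 = 1/24.
Likelihood ratio of a positive = 0.58/0.03 = 58/3.
Target posterior odds = 0.95/0.05 = 19.
Require (58/3)ⁿ ≥ 19 ÷ (1/24) = 456.
(58/3)² = 3364/9 falls short of 456 but (58/3)³ = 195112/27 reaches it, so n = 3.

3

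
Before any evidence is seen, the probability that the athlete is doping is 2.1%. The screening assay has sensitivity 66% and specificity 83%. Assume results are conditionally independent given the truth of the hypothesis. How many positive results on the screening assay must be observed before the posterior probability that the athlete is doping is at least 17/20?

5

Prior odds = 0.021/0.979 = 21/979.
False-positive rate = 1 − 0.83 = 0.17; likelihood ratio of a positive = 0.66/0.17 = 66/17.
Target posterior odds = 0.85/0.15 = 17/3.
Need (21/979) × (66/17)ⁿ ≥ 17/3, i.e. (66/17)ⁿ ≥ 16643/63.
(66/17)⁴ = 18974736/83521 falls short of 16643/63 but (66/17)⁵ ≈882.013 reaches it, so n = 5.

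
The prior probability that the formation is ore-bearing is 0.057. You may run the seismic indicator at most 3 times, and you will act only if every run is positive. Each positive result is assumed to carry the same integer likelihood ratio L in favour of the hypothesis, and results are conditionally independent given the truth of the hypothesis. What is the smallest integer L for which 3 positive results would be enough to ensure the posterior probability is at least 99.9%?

Prior odds = 0.057/0.943 = 57/943.
Target odds = 0.999/0.001 = 999.
Need L³ ≥ 999 ÷ (57/943) = 314019/19.
25³ = 15625 < 314019/19 ≤ 17576 = 26³, so L = 26.

26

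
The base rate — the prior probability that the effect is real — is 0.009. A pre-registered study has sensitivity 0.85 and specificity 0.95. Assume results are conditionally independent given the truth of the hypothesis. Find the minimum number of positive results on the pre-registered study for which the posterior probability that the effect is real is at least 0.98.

Prior odds: 0.009 ÷ 0.991 = 9/991.
False-positive rate = 1 − 0.95 = 0.05; likelihood ratio of a positive = 0.85/0.05 = 17.
Target odds: 0.98 ÷ 0.02 = 49.
Need (9/991) × 17ⁿ ≥ 49, i.e. 17ⁿ ≥ 48559/9.
17³ = 4913 falls short of 48559/9 but 17⁴ = 83521 reaches it, so n = 4.

4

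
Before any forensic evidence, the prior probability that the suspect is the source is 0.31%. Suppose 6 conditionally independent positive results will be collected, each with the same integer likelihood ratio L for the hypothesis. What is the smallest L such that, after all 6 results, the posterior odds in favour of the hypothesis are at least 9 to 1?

4

Prior odds = 0.0031/0.9969 = 31/9969.
Target odds = 9.
Need L⁶ ≥ 9 ÷ (31/9969) = 89721/31.
3⁶ = 729 < 89721/31 ≤ 4096 = 4⁶, so L = 4.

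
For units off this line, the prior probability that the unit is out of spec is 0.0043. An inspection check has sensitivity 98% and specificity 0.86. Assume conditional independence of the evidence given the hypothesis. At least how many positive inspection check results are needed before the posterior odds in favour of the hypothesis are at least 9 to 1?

Prior odds: 0.0043 ÷ 0.9957 = 43/9957.
False-positive rate = 1 − 0.86 = 0.14; likelihood ratio of a positive = 0.98/0.14 = 7.
Target odds = 9.
Require 7ⁿ ≥ 9 ÷ (43/9957) = 89613/43.
7³ = 343 falls short of 89613/43 but 7⁴ = 2401 reaches it, so n = 4.

4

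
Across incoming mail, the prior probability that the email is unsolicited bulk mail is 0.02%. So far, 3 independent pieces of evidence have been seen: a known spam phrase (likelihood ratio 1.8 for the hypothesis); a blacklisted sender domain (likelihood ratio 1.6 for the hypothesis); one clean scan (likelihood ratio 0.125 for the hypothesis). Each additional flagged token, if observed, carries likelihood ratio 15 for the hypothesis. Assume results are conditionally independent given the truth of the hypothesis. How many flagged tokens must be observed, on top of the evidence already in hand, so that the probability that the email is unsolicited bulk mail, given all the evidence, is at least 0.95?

5

Prior odds = 0.0002/0.9998 = 1/4999.
Combined Bayes factor of the evidence already in hand = 1.8 × 1.6 × 0.125 = 0.36.
Odds after that evidence = (1/4999) × 0.36 = 9/124975.
Target odds = 0.95/0.05 = 19.
Need 15ⁿ ≥ 19 ÷ (9/124975) = 2374525/9.
15⁴ = 50625 falls short of 2374525/9 but 15⁵ = 759375 reaches it, so n = 5.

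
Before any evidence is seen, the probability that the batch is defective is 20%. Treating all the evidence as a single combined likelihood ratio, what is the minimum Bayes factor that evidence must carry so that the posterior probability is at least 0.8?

16

Prior odds = 0.2/0.8 = 0.25.
Target odds = 0.8/0.2 = 4.
Required Bayes factor = 4 ÷ 0.25 = 16.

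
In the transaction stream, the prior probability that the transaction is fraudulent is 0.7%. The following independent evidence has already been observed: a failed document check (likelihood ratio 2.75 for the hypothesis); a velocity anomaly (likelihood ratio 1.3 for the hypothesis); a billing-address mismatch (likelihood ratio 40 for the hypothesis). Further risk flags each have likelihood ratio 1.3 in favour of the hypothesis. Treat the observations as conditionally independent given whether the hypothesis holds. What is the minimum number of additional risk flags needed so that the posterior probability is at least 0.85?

Prior odds = 0.007/0.993 = 7/993.
Combined Bayes factor of the evidence already in hand = 2.75 × 1.3 × 40 = 143.
Odds after that evidence = (7/993) × 143 = 1001/993.
Target odds = 0.85/0.15 = 17/3.
Need 1.3ⁿ ≥ 17/3 ÷ (1001/993) = 5627/1001.
1.3⁶ = 4826809/1000000 falls short of 5627/1001 but 1.3⁷ = 62748517/10000000 reaches it, so n = 7.

7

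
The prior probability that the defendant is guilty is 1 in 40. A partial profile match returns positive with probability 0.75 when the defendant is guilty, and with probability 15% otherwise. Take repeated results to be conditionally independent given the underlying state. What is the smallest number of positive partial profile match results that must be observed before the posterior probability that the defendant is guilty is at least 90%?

4

Prior odds = 0.025/0.975 = 1/39.
Likelihood ratio of a positive result = 0.75/0.15 = 5.
Target posterior odds = 0.9/0.1 = 9.
Need (1/39) × 5ⁿ ≥ 9, i.e. 5ⁿ ≥ 351.
5³ = 125 falls short of 351 but 5⁴ = 625 reaches it, so n = 4.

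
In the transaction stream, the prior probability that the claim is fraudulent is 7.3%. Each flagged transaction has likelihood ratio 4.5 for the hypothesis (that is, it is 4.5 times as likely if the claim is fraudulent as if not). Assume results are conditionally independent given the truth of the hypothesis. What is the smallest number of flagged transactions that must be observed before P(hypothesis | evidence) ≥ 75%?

3

Prior odds = 0.073/0.927 = 73/927.
Likelihood ratio per flagged transaction = 4.5.
Target posterior odds = 0.75/0.25 = 3.
Require 4.5ⁿ ≥ 3 ÷ (73/927) = 2781/73.
4.5² = 20.25 falls short of 2781/73 but 4.5³ = 91.125 reaches it, so n = 3.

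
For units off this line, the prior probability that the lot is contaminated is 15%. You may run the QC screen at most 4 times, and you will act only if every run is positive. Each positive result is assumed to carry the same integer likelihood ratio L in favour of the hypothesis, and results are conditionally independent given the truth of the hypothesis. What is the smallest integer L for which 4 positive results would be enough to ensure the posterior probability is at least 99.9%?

Prior odds = 0.15/0.85 = 3/17.
Target odds = 0.999/0.001 = 999.
Need L⁴ ≥ 999 ÷ (3/17) = 5661.
8⁴ = 4096 < 5661 ≤ 6561 = 9⁴, so L = 9.

9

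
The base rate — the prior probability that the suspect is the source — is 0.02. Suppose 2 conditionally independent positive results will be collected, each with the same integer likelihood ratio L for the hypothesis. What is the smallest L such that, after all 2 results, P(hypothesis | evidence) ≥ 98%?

Prior odds = 0.02/0.98 = 1/49.
Target odds = 0.98/0.02 = 49.
Need L² ≥ 49 ÷ (1/49) = 2401.
48² = 2304 < 2401 ≤ 2401 = 49², so L = 49.

49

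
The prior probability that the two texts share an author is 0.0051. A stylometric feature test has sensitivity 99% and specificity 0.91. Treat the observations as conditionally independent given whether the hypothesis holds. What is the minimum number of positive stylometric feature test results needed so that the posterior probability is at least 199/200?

5

Prior odds: 0.0051 ÷ 0.9949 = 51/9949.
False-positive rate = 1 − 0.91 = 0.09; likelihood ratio of a positive = 0.99/0.09 = 11.
Target odds: 0.995 ÷ 0.005 = 199.
Require 11ⁿ ≥ 199 ÷ (51/9949) = 1979851/51.
11⁴ = 14641 falls short of 1979851/51 but 11⁵ = 161051 reaches it, so n = 5.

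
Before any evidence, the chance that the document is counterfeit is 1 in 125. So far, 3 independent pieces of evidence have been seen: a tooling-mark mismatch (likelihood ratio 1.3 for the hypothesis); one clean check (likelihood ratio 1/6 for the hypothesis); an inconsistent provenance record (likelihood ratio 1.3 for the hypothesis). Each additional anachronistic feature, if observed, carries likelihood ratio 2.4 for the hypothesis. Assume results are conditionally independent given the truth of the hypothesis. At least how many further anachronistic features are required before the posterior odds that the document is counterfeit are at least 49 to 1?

Prior odds = 0.008/0.992 = 1/124.
Combined Bayes factor of the evidence already in hand = 1.3 × (1/6) × 1.3 = 169/600.
Odds after that evidence = (1/124) × 169/600 = 169/74400.
Target odds = 49.
Need 2.4ⁿ ≥ 49 ÷ (169/74400) = 3645600/169.
2.4¹¹ ≈15216.8 falls short of 3645600/169 but 2.4¹² ≈36520.3 reaches it, so n = 12.

12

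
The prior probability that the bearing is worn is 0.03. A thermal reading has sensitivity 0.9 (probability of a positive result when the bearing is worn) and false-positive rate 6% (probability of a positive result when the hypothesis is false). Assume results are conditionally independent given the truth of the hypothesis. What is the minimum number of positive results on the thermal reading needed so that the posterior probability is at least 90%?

3

Prior odds: 0.03 ÷ 0.97 = 3/97.
Likelihood ratio of a positive result = 0.9/0.06 = 15.
Target odds: 0.9 ÷ 0.1 = 9.
Need (3/97) × 15ⁿ ≥ 9, i.e. 15ⁿ ≥ 291.
15² = 225 falls short of 291 but 15³ = 3375 reaches it, so n = 3.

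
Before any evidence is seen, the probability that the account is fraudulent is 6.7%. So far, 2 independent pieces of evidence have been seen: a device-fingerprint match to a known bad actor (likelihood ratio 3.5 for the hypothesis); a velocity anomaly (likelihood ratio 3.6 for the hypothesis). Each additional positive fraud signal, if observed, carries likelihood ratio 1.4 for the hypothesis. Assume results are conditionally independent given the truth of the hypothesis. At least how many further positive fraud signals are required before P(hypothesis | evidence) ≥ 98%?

12

Prior odds = 0.067/0.933 = 67/933.
Combined Bayes factor of the evidence already in hand = 3.5 × 3.6 = 12.6.
Odds after that evidence = (67/933) × 12.6 = 1407/1555.
Target odds = 0.98/0.02 = 49.
Need 1.4ⁿ ≥ 49 ÷ (1407/1555) = 10885/201.
1.4¹¹ ≈40.4957 falls short of 10885/201 but 1.4¹² ≈56.6939 reaches it, so n = 12.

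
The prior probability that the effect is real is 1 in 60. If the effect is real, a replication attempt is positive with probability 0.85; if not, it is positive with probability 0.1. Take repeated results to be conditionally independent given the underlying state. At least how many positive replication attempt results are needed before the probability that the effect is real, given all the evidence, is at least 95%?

4

Prior odds = (1/60)/(59/60) = 1/59.
Likelihood ratio of a positive = 0.85/0.1 = 8.5.
Target posterior odds = 0.95/0.05 = 19.
Need (1/59) × 8.5ⁿ ≥ 19, i.e. 8.5ⁿ ≥ 1121.
8.5³ = 614.125 falls short of 1121 but 8.5⁴ = 5220.0625 reaches it, so n = 4.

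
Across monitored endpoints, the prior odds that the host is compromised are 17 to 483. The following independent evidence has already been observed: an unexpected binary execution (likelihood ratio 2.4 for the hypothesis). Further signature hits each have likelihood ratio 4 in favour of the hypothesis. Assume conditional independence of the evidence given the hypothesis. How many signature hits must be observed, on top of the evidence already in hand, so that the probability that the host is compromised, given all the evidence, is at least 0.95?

4

Prior odds = 17/483.
Bayes factor of the evidence already in hand = 2.4.
Odds after that evidence = (17/483) × 2.4 = 68/805.
Target odds = 0.95/0.05 = 19.
Need 4ⁿ ≥ 19 ÷ (68/805) = 15295/68.
4³ = 64 falls short of 15295/68 but 4⁴ = 256 reaches it, so n = 4.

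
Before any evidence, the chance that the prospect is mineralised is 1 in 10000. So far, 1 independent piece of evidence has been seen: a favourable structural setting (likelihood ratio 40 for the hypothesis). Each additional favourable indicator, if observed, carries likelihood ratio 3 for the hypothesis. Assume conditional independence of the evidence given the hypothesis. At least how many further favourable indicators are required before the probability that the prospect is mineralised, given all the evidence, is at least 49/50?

9

Prior odds = 0.0001/0.9999 = 1/9999.
Bayes factor of the evidence already in hand = 40.
Odds after that evidence = (1/9999) × 40 = 40/9999.
Target odds = 0.98/0.02 = 49.
Need 3ⁿ ≥ 49 ÷ (40/9999) = 12248.775.
3⁸ = 6561 falls short of 12248.775 but 3⁹ = 19683 reaches it, so n = 9.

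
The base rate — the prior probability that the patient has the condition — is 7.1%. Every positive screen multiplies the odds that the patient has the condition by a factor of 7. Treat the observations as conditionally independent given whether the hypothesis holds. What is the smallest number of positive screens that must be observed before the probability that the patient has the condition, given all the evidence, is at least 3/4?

2

Prior odds: 0.071 ÷ 0.929 = 71/929.
Likelihood ratio per positive screen = 7.
Target posterior odds = 0.75/0.25 = 3.
Need (71/929) × 7ⁿ ≥ 3, i.e. 7ⁿ ≥ 2787/71.
7¹ = 7 falls short of 2787/71 but 7² = 49 reaches it, so n = 2.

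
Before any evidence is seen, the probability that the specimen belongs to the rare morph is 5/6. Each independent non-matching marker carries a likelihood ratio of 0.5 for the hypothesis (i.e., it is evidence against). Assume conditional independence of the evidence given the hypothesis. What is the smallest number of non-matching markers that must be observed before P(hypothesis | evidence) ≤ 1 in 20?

7

Prior odds = (5/6)/(1/6) = 5.
Likelihood ratio per non-matching marker = 0.5.
Target posterior odds = 0.05/0.95 = 1/19.
Need 5 × 0.5ⁿ ≤ 1/19, i.e. 0.5ⁿ ≤ 1/95.
0.5⁶ = 0.015625 is still above 1/95 but 0.5⁷ = 0.0078125 is at or below it, so n = 7.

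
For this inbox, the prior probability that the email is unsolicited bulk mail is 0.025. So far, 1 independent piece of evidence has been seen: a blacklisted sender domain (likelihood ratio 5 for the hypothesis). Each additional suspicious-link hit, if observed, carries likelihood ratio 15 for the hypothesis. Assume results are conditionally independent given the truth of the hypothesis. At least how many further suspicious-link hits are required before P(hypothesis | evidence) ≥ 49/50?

Prior odds = 0.025/0.975 = 1/39.
Bayes factor of the evidence already in hand = 5.
Odds after that evidence = (1/39) × 5 = 5/39.
Target odds = 0.98/0.02 = 49.
Need 15ⁿ ≥ 49 ÷ (5/39) = 382.2.
15² = 225 falls short of 382.2 but 15³ = 3375 reaches it, so n = 3.

3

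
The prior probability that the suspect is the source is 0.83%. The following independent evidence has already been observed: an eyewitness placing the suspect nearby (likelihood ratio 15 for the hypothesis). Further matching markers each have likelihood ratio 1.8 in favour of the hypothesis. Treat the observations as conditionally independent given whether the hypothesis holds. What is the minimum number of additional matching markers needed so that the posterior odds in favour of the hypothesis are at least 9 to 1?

8

Prior odds = 0.0083/0.9917 = 83/9917.
Bayes factor of the evidence already in hand = 15.
Odds after that evidence = (83/9917) × 15 = 1245/9917.
Target odds = 9.
Need 1.8ⁿ ≥ 9 ÷ (1245/9917) = 29751/415.
1.8⁷ = 4782969/78125 falls short of 29751/415 but 1.8⁸ = 43046721/390625 reaches it, so n = 8.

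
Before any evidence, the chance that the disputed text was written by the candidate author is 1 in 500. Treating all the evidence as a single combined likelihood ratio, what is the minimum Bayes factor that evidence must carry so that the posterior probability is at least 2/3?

Prior odds = 0.002/0.998 = 1/499.
Target odds = (2/3)/(1/3) = 2.
Required Bayes factor = 2 ÷ (1/499) = 998.

998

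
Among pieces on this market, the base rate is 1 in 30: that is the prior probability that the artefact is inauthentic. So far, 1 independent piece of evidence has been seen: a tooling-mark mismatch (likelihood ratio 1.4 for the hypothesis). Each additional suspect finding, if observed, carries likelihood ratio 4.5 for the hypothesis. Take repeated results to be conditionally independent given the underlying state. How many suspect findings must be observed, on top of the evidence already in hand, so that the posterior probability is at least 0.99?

6

Prior odds = (1/30)/(29/30) = 1/29.
Bayes factor of the evidence already in hand = 1.4.
Odds after that evidence = (1/29) × 1.4 = 7/145.
Target odds = 0.99/0.01 = 99.
Need 4.5ⁿ ≥ 99 ÷ (7/145) = 14355/7.
4.5⁵ = 1845.28125 falls short of 14355/7 but 4.5⁶ = 8303.765625 reaches it, so n = 6.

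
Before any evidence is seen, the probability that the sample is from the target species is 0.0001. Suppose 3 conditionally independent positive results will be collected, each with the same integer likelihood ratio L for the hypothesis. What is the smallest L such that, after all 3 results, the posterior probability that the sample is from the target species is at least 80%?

Prior odds = 0.0001/0.9999 = 1/9999.
Target odds = 0.8/0.2 = 4.
Need L³ ≥ 4 ÷ (1/9999) = 39996.
34³ = 39304 < 39996 ≤ 42875 = 35³, so L = 35.

35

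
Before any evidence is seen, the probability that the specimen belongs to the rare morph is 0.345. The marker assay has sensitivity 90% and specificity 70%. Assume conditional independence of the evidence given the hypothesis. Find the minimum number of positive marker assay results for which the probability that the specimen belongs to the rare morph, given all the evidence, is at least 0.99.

5

Prior odds: 0.345 ÷ 0.655 = 69/131.
False-positive rate = 1 − 0.7 = 0.3; likelihood ratio of a positive = 0.9/0.3 = 3.
Target posterior odds = 0.99/0.01 = 99.
Need (69/131) × 3ⁿ ≥ 99, i.e. 3ⁿ ≥ 4323/23.
3⁴ = 81 falls short of 4323/23 but 3⁵ = 243 reaches it, so n = 5.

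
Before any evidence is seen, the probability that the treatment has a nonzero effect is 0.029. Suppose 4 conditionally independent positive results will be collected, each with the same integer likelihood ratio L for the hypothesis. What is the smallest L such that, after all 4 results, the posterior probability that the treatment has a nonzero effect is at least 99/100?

Prior odds = 0.029/0.971 = 29/971.
Target odds = 0.99/0.01 = 99.
Need L⁴ ≥ 99 ÷ (29/971) = 96129/29.
7⁴ = 2401 < 96129/29 ≤ 4096 = 8⁴, so L = 8.

8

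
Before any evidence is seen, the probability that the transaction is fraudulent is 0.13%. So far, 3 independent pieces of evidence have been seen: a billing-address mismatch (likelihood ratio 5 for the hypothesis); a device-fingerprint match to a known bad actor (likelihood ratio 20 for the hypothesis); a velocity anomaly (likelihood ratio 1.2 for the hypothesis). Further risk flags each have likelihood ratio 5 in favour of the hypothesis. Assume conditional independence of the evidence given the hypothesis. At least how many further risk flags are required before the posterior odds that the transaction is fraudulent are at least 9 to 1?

Prior odds = 0.0013/0.9987 = 13/9987.
Combined Bayes factor of the evidence already in hand = 5 × 20 × 1.2 = 120.
Odds after that evidence = (13/9987) × 120 = 520/3329.
Target odds = 9.
Need 5ⁿ ≥ 9 ÷ (520/3329) = 29961/520.
5² = 25 falls short of 29961/520 but 5³ = 125 reaches it, so n = 3.

3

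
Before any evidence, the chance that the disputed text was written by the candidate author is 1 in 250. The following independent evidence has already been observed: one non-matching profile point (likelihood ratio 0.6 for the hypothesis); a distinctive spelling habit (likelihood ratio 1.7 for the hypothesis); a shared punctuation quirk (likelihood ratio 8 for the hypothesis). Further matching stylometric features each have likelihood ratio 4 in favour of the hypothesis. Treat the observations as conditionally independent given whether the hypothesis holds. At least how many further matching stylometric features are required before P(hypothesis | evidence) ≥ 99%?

Prior odds = 0.004/0.996 = 1/249.
Combined Bayes factor of the evidence already in hand = 0.6 × 1.7 × 8 = 8.16.
Odds after that evidence = (1/249) × 8.16 = 68/2075.
Target odds = 0.99/0.01 = 99.
Need 4ⁿ ≥ 99 ÷ (68/2075) = 205425/68.
4⁵ = 1024 falls short of 205425/68 but 4⁶ = 4096 reaches it, so n = 6.

6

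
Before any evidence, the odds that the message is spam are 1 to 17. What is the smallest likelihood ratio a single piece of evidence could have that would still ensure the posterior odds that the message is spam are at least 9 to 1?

Prior odds = 1/17.
Target odds = 9.
Required Bayes factor = 9 ÷ (1/17) = 153.

153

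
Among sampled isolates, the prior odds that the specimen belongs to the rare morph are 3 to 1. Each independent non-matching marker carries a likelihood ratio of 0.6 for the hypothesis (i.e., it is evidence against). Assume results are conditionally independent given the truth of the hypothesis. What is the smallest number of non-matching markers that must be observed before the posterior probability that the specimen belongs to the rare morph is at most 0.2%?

15

Prior odds = 3.
Likelihood ratio per non-matching marker = 0.6.
Target odds: 0.002 ÷ 0.998 = 1/499.
Need 3 × 0.6ⁿ ≤ 1/499, i.e. 0.6ⁿ ≤ 1/1497.
0.6¹⁴ ≈0.000783642 is still above 1/1497 but 0.6¹⁵ ≈0.000470185 is at or below it, so n = 15.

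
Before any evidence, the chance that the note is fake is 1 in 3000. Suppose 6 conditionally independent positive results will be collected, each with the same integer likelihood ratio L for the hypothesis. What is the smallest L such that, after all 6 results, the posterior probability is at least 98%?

8

Prior odds = (1/3000)/(2999/3000) = 1/2999.
Target odds = 0.98/0.02 = 49.
Need L⁶ ≥ 49 ÷ (1/2999) = 146951.
7⁶ = 117649 < 146951 ≤ 262144 = 8⁶, so L = 8.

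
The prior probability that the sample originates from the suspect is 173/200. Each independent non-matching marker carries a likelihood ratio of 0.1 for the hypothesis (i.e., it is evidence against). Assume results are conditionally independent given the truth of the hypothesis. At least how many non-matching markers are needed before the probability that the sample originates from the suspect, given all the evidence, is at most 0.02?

3

Prior odds = 0.865/0.135 = 173/27.
Likelihood ratio per non-matching marker = 0.1.
Target odds: 0.02 ÷ 0.98 = 1/49.
Need (173/27) × 0.1ⁿ ≤ 1/49, i.e. 0.1ⁿ ≤ 27/8477.
0.1² = 0.01 is still above 27/8477 but 0.1³ = 0.001 is at or below it, so n = 3.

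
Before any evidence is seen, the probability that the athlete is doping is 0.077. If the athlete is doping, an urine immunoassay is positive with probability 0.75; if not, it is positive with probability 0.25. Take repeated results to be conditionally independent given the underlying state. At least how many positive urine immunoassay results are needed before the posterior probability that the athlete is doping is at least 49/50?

Prior odds: 0.077 ÷ 0.923 = 77/923.
Likelihood ratio of a positive = 0.75/0.25 = 3.
Target odds: 0.98 ÷ 0.02 = 49.
Require 3ⁿ ≥ 49 ÷ (77/923) = 6461/11.
3⁵ = 243 falls short of 6461/11 but 3⁶ = 729 reaches it, so n = 6.

6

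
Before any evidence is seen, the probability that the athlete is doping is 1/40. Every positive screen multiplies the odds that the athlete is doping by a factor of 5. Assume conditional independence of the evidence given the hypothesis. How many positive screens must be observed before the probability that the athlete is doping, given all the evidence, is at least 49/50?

Prior odds = 0.025/0.975 = 1/39.
Likelihood ratio per positive screen = 5.
Target posterior odds = 0.98/0.02 = 49.
Require 5ⁿ ≥ 49 ÷ (1/39) = 1911.
5⁴ = 625 falls short of 1911 but 5⁵ = 3125 reaches it, so n = 5.

5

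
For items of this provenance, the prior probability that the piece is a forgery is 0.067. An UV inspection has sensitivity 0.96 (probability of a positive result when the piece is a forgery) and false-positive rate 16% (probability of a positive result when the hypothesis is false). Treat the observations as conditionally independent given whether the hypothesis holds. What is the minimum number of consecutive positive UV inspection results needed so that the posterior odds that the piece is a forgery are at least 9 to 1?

Prior odds = 0.067/0.933 = 67/933.
Likelihood ratio of a positive result = 0.96/0.16 = 6.
Target odds = 9.
Require 6ⁿ ≥ 9 ÷ (67/933) = 8397/67.
6² = 36 falls short of 8397/67 but 6³ = 216 reaches it, so n = 3.

3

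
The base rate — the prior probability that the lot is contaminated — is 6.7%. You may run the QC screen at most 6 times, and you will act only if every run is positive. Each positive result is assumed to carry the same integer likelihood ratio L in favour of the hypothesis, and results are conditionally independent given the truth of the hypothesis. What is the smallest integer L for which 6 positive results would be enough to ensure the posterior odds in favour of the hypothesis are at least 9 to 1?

3

Prior odds = 0.067/0.933 = 67/933.
Target odds = 9.
Need L⁶ ≥ 9 ÷ (67/933) = 8397/67.
2⁶ = 64 < 8397/67 ≤ 729 = 3⁶, so L = 3.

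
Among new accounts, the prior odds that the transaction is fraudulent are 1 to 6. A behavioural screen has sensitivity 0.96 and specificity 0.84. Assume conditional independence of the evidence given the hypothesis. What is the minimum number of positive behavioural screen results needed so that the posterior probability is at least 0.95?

Prior odds = 1/6.
False-positive rate = 1 − 0.84 = 0.16; likelihood ratio of a positive = 0.96/0.16 = 6.
Target odds: 0.95 ÷ 0.05 = 19.
Need (1/6) × 6ⁿ ≥ 19, i.e. 6ⁿ ≥ 114.
6² = 36 falls short of 114 but 6³ = 216 reaches it, so n = 3.

3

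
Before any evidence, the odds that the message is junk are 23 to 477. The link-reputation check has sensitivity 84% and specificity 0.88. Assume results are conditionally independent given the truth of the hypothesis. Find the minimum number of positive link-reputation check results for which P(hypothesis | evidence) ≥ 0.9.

3

Prior odds = 23/477.
False-positive rate = 1 − 0.88 = 0.12; likelihood ratio of a positive = 0.84/0.12 = 7.
Target odds: 0.9 ÷ 0.1 = 9.
Need (23/477) × 7ⁿ ≥ 9, i.e. 7ⁿ ≥ 4293/23.
7² = 49 falls short of 4293/23 but 7³ = 343 reaches it, so n = 3.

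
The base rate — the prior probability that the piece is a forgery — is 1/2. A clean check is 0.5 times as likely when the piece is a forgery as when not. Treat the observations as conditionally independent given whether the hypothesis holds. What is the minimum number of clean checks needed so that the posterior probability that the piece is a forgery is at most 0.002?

Prior odds: 0.5 ÷ 0.5 = 1.
Likelihood ratio per clean check = 0.5.
Target posterior odds = 0.002/0.998 = 1/499.
Need 1 × 0.5ⁿ ≤ 1/499, i.e. 0.5ⁿ ≤ 1/499.
0.5⁸ = 0.00390625 is still above 1/499 but 0.5⁹ = 0.001953125 is at or below it, so n = 9.

9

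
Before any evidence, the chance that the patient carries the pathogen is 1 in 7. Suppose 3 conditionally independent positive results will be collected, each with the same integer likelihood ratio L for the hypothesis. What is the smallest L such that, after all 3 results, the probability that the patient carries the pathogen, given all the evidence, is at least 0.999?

19

Prior odds = (1/7)/(6/7) = 1/6.
Target odds = 0.999/0.001 = 999.
Need L³ ≥ 999 ÷ (1/6) = 5994.
18³ = 5832 < 5994 ≤ 6859 = 19³, so L = 19.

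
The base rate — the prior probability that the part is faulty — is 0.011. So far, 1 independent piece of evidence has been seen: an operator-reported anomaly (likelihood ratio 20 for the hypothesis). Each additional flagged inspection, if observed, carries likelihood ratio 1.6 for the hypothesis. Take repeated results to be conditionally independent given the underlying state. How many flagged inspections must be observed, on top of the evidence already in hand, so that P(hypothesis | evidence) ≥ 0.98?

Prior odds = 0.011/0.989 = 11/989.
Bayes factor of the evidence already in hand = 20.
Odds after that evidence = (11/989) × 20 = 220/989.
Target odds = 0.98/0.02 = 49.
Need 1.6ⁿ ≥ 49 ÷ (220/989) = 48461/220.
1.6¹¹ ≈175.922 falls short of 48461/220 but 1.6¹² ≈281.475 reaches it, so n = 12.

12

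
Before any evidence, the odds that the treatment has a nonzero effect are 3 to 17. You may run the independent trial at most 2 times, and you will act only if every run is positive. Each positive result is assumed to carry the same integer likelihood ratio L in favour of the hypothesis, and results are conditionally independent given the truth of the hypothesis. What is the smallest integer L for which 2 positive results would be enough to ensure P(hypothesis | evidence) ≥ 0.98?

Prior odds = 3/17.
Target odds = 0.98/0.02 = 49.
Need L² ≥ 49 ÷ (3/17) = 833/3.
16² = 256 < 833/3 ≤ 289 = 17², so L = 17.

17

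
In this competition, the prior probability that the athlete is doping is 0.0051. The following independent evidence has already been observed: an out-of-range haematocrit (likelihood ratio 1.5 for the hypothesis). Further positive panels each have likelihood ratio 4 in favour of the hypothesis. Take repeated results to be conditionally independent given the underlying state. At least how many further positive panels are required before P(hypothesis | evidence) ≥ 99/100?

7

Prior odds = 0.0051/0.9949 = 51/9949.
Bayes factor of the evidence already in hand = 1.5.
Odds after that evidence = (51/9949) × 1.5 = 153/19898.
Target odds = 0.99/0.01 = 99.
Need 4ⁿ ≥ 99 ÷ (153/19898) = 218878/17.
4⁶ = 4096 falls short of 218878/17 but 4⁷ = 16384 reaches it, so n = 7.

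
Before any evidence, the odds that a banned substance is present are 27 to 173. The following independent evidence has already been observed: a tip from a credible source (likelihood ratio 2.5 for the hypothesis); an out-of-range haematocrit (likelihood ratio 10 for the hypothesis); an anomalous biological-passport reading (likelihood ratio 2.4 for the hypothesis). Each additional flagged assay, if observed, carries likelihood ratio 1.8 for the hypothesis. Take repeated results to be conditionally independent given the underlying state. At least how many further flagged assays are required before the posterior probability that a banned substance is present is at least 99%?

Prior odds = 27/173.
Combined Bayes factor of the evidence already in hand = 2.5 × 10 × 2.4 = 60.
Odds after that evidence = (27/173) × 60 = 1620/173.
Target odds = 0.99/0.01 = 99.
Need 1.8ⁿ ≥ 99 ÷ (1620/173) = 1903/180.
1.8⁴ = 10.4976 falls short of 1903/180 but 1.8⁵ = 18.89568 reaches it, so n = 5.

5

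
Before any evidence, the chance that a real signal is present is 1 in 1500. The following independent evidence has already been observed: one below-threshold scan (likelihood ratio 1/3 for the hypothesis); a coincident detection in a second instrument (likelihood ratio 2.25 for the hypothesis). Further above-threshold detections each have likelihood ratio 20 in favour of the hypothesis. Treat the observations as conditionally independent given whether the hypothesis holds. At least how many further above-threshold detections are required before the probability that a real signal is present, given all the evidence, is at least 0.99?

Prior odds = (1/1500)/(1499/1500) = 1/1499.
Combined Bayes factor of the evidence already in hand = (1/3) × 2.25 = 0.75.
Odds after that evidence = (1/1499) × 0.75 = 3/5996.
Target odds = 0.99/0.01 = 99.
Need 20ⁿ ≥ 99 ÷ (3/5996) = 197868.
20⁴ = 160000 falls short of 197868 but 20⁵ = 3200000 reaches it, so n = 5.

5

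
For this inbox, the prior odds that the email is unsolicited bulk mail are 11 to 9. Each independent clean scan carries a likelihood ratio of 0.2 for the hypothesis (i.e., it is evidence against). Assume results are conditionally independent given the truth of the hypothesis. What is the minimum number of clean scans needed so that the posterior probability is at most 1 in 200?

4

Prior odds = 11/9.
Likelihood ratio per clean scan = 0.2.
Target odds: 0.005 ÷ 0.995 = 1/199.
Require 0.2ⁿ ≤ 1/199 ÷ (11/9) = 9/2189.
0.2³ = 0.008 is still above 9/2189 but 0.2⁴ = 0.0016 is at or below it, so n = 4.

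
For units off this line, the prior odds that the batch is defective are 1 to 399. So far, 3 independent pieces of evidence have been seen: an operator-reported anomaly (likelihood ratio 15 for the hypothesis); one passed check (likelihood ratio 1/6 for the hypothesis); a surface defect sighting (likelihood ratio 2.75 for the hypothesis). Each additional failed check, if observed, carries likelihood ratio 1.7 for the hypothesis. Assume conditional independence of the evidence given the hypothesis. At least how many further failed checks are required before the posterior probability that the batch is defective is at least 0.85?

11

Prior odds = 1/399.
Combined Bayes factor of the evidence already in hand = 15 × (1/6) × 2.75 = 6.875.
Odds after that evidence = (1/399) × 6.875 = 55/3192.
Target odds = 0.85/0.15 = 17/3.
Need 1.7ⁿ ≥ 17/3 ÷ (55/3192) = 18088/55.
1.7¹⁰ ≈201.599 falls short of 18088/55 but 1.7¹¹ ≈342.719 reaches it, so n = 11.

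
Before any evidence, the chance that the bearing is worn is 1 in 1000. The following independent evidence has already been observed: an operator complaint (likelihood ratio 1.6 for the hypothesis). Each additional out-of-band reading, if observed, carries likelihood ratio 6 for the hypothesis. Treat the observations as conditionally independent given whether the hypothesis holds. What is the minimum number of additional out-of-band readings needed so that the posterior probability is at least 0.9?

Prior odds = 0.001/0.999 = 1/999.
Bayes factor of the evidence already in hand = 1.6.
Odds after that evidence = (1/999) × 1.6 = 8/4995.
Target odds = 0.9/0.1 = 9.
Need 6ⁿ ≥ 9 ÷ (8/4995) = 5619.375.
6⁴ = 1296 falls short of 5619.375 but 6⁵ = 7776 reaches it, so n = 5.

5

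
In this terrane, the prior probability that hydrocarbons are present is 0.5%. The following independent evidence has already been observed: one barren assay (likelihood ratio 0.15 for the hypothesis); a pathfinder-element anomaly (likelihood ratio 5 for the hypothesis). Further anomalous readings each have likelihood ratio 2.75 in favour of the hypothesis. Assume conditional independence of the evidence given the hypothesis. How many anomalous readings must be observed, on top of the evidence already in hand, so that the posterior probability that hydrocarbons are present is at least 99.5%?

Prior odds = 0.005/0.995 = 1/199.
Combined Bayes factor of the evidence already in hand = 0.15 × 5 = 0.75.
Odds after that evidence = (1/199) × 0.75 = 3/796.
Target odds = 0.995/0.005 = 199.
Need 2.75ⁿ ≥ 199 ÷ (3/796) = 158404/3.
2.75¹⁰ ≈24735.9 falls short of 158404/3 but 2.75¹¹ ≈68023.6 reaches it, so n = 11.

11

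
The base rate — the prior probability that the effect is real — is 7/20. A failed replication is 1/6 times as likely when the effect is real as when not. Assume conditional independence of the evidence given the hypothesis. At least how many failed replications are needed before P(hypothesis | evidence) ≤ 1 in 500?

4

Prior odds = 0.35/0.65 = 7/13.
Likelihood ratio per failed replication = 1/6.
Target odds: 0.002 ÷ 0.998 = 1/499.
Need (7/13) × (1/6)ⁿ ≤ 1/499, i.e. (1/6)ⁿ ≤ 13/3493.
(1/6)³ = 1/216 is still above 13/3493 but (1/6)⁴ = 1/1296 is at or below it, so n = 4.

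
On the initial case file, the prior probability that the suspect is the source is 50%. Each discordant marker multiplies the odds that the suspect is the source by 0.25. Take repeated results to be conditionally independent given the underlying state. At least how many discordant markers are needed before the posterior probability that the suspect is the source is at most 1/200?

4

Prior odds: 0.5 ÷ 0.5 = 1.
Likelihood ratio per discordant marker = 0.25.
Target posterior odds = 0.005/0.995 = 1/199.
Need 1 × 0.25ⁿ ≤ 1/199, i.e. 0.25ⁿ ≤ 1/199.
0.25³ = 0.015625 is still above 1/199 but 0.25⁴ = 0.00390625 is at or below it, so n = 4.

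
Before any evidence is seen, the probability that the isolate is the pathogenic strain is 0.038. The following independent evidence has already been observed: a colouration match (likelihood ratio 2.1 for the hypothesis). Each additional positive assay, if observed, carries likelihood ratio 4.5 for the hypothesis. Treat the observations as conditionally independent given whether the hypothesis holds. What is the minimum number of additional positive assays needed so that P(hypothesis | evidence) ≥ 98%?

5

Prior odds = 0.038/0.962 = 19/481.
Bayes factor of the evidence already in hand = 2.1.
Odds after that evidence = (19/481) × 2.1 = 399/4810.
Target odds = 0.98/0.02 = 49.
Need 4.5ⁿ ≥ 49 ÷ (399/4810) = 33670/57.
4.5⁴ = 410.0625 falls short of 33670/57 but 4.5⁵ = 1845.28125 reaches it, so n = 5.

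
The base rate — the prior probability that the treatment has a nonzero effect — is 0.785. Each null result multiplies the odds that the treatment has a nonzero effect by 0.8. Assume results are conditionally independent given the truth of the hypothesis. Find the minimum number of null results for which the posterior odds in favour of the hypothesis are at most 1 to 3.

Prior odds = 0.785/0.215 = 157/43.
Likelihood ratio per null result = 0.8.
Target odds = 1/3.
Need (157/43) × 0.8ⁿ ≤ 1/3, i.e. 0.8ⁿ ≤ 43/471.
0.8¹⁰ = 1048576/9765625 is still above 43/471 but 0.8¹¹ = 4194304/48828125 is at or below it, so n = 11.

11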